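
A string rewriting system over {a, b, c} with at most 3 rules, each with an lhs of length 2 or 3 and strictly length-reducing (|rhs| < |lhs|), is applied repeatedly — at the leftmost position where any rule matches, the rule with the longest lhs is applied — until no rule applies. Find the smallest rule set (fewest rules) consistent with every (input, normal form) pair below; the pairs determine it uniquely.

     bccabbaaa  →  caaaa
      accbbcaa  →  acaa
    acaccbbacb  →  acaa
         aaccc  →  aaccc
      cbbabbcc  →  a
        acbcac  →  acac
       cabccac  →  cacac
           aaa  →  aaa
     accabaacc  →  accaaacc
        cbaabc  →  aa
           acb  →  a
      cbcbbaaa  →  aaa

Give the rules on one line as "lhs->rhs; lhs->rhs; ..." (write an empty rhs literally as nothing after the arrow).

  | bccabbaaa => cabbaaa => cabaaa => caaaa
  | accbbcaa => acbcaa => acaa
  | acaccbbacb => acacbacb => acaacb => acaa
  | aaccc

ba->a; bc->; cb->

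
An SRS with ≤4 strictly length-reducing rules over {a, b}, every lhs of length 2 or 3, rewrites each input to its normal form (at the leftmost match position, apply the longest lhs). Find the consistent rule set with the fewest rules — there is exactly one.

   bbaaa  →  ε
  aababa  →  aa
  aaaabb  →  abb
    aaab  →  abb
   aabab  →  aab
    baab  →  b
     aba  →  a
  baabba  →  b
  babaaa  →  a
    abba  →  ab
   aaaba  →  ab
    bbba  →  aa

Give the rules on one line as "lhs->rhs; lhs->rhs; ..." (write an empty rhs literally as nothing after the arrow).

  | bbaaa => ba => ε
  | aababa => aaba => aa
  | aaaabb => ababb => abb
  | aaab => abb

aaa->ab; ba->; baa->; bbb->a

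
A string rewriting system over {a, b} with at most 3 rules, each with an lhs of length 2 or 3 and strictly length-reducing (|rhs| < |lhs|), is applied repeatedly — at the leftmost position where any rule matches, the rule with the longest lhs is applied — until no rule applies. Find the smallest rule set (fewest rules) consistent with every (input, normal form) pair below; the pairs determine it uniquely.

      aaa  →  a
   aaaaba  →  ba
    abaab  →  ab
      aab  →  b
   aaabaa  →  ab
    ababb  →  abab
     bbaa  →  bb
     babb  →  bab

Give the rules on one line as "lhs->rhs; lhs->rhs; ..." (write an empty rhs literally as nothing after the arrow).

  | aaa => a
  | aaaaba => aaba => ba
  | abaab => abb => ab
  | aab => b

aa->; abb->ab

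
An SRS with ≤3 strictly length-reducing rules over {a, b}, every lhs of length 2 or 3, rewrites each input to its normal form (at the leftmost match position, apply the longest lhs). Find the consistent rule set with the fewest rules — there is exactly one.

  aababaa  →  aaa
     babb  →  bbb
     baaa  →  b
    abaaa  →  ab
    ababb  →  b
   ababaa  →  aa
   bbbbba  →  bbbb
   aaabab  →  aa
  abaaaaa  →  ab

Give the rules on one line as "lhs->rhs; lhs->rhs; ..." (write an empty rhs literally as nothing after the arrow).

  | aababaa => aabbaa => aaa
  | babb => bbb
  | baaa => baa => ba => b
  | abaaa => abaa => aba => ab

abb->; ba->b; bba->b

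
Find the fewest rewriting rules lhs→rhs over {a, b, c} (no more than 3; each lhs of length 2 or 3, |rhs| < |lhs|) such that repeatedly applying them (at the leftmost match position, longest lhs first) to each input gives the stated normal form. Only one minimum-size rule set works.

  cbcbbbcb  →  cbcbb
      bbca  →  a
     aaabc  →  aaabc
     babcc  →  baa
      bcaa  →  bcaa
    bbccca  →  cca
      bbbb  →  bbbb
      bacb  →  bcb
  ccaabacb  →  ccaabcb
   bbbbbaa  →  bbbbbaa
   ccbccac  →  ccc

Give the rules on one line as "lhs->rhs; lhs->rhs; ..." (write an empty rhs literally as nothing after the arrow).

  | cbcbbbcb => cbcbb
  | bbca => a
  | aaabc
  | babcc => baa

ac->c; bbc->; bcc->a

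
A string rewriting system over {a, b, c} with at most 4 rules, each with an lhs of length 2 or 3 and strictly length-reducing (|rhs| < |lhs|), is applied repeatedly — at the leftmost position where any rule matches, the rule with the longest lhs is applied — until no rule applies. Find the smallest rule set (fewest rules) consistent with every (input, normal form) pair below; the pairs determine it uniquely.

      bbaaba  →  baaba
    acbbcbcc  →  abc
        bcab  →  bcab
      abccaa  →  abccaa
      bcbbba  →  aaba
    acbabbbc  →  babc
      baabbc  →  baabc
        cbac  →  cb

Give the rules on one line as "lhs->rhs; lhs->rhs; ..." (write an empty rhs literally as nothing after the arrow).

  | bbaaba => baaba
  | acbbcbcc => bbbcbcc => bbcbcc => bcbcc => aacc => abc
  | bcab
  | abccaa

ac->b; bb->b; bcb->aa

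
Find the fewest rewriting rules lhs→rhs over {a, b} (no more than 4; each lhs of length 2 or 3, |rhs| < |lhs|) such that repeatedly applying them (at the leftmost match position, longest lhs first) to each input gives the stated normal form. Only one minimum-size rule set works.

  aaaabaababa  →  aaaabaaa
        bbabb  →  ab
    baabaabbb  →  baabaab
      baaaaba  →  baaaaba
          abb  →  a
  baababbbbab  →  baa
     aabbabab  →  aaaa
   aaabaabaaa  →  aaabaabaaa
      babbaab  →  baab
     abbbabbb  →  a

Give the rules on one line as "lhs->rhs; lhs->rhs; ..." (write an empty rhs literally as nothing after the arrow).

bab->; bb->; bba->ab

  | aaaabaababa => aaaabaaa
  | bbabb => abbb => ab
  | baabaabbb => baabaab
  | baaaaba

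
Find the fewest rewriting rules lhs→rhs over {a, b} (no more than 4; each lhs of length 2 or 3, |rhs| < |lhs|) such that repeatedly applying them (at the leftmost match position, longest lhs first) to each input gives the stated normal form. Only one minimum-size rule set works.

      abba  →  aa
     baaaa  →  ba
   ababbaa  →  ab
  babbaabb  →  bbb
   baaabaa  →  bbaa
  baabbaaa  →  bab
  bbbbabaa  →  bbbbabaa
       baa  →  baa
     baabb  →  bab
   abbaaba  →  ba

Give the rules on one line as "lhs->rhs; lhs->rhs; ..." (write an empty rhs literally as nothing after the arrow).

aaa->; aab->a; abb->a

  | abba => aa
  | baaaa => ba
  | ababbaa => abaaa => ab
  | babbaabb => baaabb => bbb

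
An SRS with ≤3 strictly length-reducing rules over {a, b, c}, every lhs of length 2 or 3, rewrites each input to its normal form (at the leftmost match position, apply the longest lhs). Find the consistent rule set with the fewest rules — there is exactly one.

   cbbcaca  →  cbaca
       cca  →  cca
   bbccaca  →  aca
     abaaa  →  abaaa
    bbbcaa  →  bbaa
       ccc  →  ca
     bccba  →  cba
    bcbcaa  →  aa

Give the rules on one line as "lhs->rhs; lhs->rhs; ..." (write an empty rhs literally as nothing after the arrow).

  | cbbcaca => cbaca
  | cca
  | bbccaca => bcaca => aca
  | abaaa

bc->; ccc->ca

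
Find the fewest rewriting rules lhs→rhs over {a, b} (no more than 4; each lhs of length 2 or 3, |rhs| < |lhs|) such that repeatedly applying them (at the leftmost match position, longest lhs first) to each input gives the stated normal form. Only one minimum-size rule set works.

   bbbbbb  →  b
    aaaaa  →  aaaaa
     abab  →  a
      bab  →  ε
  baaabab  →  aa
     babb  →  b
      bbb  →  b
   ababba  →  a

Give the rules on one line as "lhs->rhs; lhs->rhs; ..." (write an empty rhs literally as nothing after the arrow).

ba->; bab->; bb->b

  | bbbbbb => bbbbb => bbbb => bbb => bb => b
  | aaaaa
  | abab => a
  | bab => ε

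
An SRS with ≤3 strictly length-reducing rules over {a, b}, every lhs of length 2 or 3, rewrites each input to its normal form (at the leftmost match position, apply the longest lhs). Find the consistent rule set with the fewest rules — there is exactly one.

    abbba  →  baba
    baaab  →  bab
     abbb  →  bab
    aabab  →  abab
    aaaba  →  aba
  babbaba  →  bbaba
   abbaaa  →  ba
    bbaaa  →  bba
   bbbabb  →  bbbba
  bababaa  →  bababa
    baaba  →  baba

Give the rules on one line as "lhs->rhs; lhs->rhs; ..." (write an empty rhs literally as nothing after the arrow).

  | abbba => baba
  | baaab => baab => bab
  | abbb => bab
  | aabab => abab

aa->a; abb->ba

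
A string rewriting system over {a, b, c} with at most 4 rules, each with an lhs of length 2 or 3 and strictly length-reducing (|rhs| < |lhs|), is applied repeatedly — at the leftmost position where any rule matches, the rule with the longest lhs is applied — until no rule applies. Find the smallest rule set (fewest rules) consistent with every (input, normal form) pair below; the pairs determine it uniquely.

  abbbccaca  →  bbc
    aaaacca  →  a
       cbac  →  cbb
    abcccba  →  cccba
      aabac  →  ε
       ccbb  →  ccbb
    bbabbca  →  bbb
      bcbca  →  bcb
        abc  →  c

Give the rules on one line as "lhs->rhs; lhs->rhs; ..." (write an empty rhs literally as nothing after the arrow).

ab->; ac->b; ca->

  | abbbccaca => bbccaca => bbcca => bbc
  | aaaacca => aaabca => aaca => aba => a
  | cbac => cbb
  | abcccba => cccba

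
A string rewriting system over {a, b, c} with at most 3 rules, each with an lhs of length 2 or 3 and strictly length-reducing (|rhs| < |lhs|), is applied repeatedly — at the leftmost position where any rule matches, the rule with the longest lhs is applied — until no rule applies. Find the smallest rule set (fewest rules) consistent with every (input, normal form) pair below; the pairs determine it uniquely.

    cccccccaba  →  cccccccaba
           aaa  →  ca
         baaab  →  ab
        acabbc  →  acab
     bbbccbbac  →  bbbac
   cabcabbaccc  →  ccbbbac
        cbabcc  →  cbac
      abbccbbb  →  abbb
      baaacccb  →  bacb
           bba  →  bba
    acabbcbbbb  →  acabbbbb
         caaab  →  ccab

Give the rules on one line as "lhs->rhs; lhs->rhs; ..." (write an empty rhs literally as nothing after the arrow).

  | cccccccaba
  | aaa => ca
  | baaab => bcab => ab
  | acabbc => acab

aa->c; acc->ba; bc->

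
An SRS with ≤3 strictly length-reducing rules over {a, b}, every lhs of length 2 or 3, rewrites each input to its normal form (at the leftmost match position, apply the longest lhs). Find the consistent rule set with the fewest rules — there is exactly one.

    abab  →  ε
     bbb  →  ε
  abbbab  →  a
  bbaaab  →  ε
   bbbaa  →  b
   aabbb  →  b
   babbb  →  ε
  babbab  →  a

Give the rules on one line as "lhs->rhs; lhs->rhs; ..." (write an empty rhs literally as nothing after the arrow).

  | abab => ab => ε
  | bbb => ab => ε
  | abbbab => bbab => aab => bb => a
  | bbaaab => aaaab => baab => bbb => ab => ε

aa->b; ab->; bb->a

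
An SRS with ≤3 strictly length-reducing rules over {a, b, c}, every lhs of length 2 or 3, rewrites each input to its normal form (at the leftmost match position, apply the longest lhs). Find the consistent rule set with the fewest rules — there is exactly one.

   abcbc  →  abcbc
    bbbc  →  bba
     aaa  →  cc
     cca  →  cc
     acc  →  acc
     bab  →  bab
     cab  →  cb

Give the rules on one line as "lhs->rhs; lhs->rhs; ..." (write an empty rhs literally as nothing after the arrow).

  | abcbc
  | bbbc => bba
  | aaa => cc
  | cca => cc

aaa->cc; bbc->ba; ca->c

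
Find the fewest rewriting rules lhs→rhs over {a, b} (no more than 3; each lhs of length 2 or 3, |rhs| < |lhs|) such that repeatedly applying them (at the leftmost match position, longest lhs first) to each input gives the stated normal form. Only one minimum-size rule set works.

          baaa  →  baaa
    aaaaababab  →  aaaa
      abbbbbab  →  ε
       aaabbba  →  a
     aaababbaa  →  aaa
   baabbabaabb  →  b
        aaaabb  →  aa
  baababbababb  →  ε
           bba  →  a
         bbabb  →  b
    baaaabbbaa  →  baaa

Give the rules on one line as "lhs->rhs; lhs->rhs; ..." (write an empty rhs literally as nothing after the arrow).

  | baaa
  | aaaaababab => aaaaabab => aaaaab => aaaa
  | abbbbbab => bbbbab => bbab => ab => ε
  | aaabbba => aabba => aba => a

ab->; bb->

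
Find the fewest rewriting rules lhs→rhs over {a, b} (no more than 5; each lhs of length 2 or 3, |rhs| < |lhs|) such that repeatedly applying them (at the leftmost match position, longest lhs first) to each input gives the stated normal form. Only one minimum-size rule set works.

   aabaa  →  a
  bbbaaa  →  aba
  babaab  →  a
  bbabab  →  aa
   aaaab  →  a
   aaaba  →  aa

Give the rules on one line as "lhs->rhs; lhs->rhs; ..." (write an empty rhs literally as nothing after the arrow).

aaa->ba; baa->ab; bab->a; bb->

  | aabaa => aaab => bab => a
  | bbbaaa => baaa => aba
  | babaab => aaab => bab => a
  | bbabab => abab => aa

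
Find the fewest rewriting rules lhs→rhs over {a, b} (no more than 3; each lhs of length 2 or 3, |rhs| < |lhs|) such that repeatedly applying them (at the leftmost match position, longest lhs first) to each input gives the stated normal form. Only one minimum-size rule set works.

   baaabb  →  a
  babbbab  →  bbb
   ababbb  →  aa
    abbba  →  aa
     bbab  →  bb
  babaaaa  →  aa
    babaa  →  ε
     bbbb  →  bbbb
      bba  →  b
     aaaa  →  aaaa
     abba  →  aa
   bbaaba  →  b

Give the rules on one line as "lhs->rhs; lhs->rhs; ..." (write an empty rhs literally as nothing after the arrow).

  | baaabb => abb => ab => a
  | babbbab => bbbab => bbb
  | ababbb => aabbb => aabb => aab => aa
  | abbba => abba => aba => aa

ab->a; ba->; baa->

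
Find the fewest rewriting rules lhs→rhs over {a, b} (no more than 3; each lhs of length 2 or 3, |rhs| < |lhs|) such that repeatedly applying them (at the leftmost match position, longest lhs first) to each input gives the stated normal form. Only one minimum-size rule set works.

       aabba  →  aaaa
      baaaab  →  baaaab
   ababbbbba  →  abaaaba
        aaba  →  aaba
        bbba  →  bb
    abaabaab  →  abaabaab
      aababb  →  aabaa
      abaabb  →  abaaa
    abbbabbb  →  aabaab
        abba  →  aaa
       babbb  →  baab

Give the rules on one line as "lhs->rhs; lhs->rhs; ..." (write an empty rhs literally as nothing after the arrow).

  | aabba => aaaa
  | baaaab
  | ababbbbba => abaabbba => abaaaba
  | aaba

abb->aa; bba->b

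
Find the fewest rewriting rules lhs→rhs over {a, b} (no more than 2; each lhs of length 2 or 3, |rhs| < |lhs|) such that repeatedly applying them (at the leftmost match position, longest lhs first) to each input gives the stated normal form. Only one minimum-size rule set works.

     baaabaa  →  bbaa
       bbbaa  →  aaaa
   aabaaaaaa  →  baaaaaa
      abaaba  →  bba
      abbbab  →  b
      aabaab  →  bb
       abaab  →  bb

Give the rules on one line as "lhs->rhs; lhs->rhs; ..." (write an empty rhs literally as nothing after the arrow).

ab->b; bbb->aa

  | baaabaa => baabaa => babaa => bbaa
  | bbbaa => aaaa
  | aabaaaaaa => abaaaaaa => baaaaaa
  | abaaba => baaba => baba => bba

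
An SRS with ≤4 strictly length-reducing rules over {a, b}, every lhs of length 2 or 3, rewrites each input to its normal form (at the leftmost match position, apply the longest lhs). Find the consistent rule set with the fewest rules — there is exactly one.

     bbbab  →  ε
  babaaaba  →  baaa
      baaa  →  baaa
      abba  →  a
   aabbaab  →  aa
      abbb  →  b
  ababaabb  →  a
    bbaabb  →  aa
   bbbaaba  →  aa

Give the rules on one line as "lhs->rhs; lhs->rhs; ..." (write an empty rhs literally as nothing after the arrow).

ab->; abb->; bb->a

  | bbbab => abab => ab => ε
  | babaaaba => baaaba => baaa
  | baaa
  | abba => a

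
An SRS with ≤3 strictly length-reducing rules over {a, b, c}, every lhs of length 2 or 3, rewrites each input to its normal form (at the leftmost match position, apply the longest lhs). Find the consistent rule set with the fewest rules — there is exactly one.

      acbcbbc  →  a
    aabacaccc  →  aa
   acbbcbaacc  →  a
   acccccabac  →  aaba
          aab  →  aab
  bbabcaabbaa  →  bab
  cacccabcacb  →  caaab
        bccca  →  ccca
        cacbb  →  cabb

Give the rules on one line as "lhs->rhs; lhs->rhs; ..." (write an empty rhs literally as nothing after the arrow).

ac->a; baa->; bc->c

  | acbcbbc => abcbbc => acbbc => abbc => abc => ac => a
  | aabacaccc => aabaaccc => aaccc => aacc => aac => aa
  | acbbcbaacc => abbcbaacc => abcbaacc => acbaacc => abaacc => acc => ac => a
  | acccccabac => accccabac => acccabac => accabac => acabac => aabac => aaba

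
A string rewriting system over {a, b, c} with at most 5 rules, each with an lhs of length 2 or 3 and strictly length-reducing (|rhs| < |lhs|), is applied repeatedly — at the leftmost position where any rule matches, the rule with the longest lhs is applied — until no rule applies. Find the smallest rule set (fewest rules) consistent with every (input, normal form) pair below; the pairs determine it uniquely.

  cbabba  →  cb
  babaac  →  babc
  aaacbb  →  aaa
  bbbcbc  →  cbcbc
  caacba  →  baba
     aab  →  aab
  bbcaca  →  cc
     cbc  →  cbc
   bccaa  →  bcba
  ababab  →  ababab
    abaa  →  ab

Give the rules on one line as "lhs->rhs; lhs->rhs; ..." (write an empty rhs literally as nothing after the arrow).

ac->a; baa->b; bb->c; ca->b

  | cbabba => cbaca => cbaa => cb
  | babaac => babc
  | aaacbb => aaabb => aaac => aaa
  | bbbcbc => cbcbc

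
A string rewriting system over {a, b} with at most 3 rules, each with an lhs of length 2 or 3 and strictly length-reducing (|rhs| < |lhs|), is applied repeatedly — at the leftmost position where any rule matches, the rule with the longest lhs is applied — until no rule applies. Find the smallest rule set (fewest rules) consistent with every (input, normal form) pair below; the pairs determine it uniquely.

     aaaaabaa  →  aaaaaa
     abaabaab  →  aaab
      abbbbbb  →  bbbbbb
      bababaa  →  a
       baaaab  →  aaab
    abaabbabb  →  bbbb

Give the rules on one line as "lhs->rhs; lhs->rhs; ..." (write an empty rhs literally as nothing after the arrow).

abb->bb; baa->a

  | aaaaabaa => aaaaaa
  | abaabaab => aabaab => aaab
  | abbbbbb => bbbbbb
  | bababaa => babaa => baa => a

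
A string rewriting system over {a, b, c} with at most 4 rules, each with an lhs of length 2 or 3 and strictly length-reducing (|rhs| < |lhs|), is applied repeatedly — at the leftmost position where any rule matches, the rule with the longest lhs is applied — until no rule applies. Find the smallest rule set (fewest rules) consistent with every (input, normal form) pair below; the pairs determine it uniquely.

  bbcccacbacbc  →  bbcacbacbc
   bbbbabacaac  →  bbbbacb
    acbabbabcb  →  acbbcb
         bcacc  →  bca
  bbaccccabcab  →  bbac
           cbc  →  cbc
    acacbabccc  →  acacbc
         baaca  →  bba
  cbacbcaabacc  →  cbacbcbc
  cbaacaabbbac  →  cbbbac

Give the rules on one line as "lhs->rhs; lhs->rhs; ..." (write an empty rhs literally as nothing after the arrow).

  | bbcccacbacbc => bbcacbacbc
  | bbbbabacaac => bbbbacaac => bbbbacb
  | acbabbabcb => acbbabcb => acbbcb
  | bcacc => bca

aac->b; ab->; cc->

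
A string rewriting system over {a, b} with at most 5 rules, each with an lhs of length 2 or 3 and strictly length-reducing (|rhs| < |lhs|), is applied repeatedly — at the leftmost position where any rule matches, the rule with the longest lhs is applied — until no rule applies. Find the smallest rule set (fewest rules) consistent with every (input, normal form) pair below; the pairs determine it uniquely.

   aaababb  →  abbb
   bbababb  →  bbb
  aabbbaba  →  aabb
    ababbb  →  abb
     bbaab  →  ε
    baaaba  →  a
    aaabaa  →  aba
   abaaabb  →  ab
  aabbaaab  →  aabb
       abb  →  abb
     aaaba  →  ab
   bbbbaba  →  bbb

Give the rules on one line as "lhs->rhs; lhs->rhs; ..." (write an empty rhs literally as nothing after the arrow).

  | aaababb => abbabb => abbb
  | bbababb => bbabb => bbb
  | aabbbaba => aabbba => aabb
  | ababbb => abb

aaa->ab; baa->b; bab->; bba->b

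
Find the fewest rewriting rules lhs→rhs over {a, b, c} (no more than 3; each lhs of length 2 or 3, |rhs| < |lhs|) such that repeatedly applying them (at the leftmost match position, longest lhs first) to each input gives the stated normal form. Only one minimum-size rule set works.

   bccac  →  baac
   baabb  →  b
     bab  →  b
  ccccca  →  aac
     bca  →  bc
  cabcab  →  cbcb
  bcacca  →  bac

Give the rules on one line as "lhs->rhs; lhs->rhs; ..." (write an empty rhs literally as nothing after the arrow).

ab->; ca->c; cc->a

  | bccac => baac
  | baabb => bab => b
  | bab => b
  | ccccca => accca => aaca => aac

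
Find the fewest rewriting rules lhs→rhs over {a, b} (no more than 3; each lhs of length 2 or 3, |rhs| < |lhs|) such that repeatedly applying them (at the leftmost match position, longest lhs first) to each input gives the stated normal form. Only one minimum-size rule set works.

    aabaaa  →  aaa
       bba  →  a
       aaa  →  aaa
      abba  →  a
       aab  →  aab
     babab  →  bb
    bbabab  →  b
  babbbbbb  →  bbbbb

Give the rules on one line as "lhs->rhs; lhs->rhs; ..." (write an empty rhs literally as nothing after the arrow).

aba->; abb->; bba->a

  | aabaaa => aaa
  | bba => a
  | aaa
  | abba => a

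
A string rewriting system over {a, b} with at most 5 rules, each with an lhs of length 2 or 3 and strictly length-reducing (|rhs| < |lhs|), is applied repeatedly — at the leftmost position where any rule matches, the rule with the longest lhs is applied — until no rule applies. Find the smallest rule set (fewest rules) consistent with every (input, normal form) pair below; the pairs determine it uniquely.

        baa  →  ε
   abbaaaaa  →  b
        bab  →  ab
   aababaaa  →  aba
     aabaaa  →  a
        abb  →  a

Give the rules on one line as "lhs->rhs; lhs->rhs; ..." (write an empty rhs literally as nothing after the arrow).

aa->b; aaa->a; bab->ab; bb->

  | baa => bb => ε
  | abbaaaaa => aaaaaa => aaaa => aa => b
  | bab => ab
  | aababaaa => bbabaaa => abaaa => aba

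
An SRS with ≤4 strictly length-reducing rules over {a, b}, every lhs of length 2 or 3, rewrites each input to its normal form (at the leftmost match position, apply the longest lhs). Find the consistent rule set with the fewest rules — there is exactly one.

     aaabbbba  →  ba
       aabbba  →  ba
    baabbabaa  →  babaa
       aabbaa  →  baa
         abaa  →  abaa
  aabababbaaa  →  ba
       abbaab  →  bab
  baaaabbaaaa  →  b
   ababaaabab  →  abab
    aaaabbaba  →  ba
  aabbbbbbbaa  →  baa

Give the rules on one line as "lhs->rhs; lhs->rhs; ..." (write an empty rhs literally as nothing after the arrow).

  | aaabbbba => bbbbba => bbbba => bbba => bba => ba
  | aabbba => bba => ba
  | baabbabaa => bbabaa => babaa
  | aabbaa => baa

aaa->b; aab->; abb->aa; bb->b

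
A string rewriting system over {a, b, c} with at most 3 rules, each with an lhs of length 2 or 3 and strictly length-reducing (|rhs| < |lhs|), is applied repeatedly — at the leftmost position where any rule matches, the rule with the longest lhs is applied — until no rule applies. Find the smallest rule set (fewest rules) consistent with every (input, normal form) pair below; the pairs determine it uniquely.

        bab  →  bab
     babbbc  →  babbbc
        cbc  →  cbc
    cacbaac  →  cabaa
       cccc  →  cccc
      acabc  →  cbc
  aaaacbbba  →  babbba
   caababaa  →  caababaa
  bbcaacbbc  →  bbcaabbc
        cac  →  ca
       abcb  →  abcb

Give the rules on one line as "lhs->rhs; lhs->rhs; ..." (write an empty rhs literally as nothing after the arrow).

aaa->b; ac->a; aca->c

  | bab
  | babbbc
  | cbc
  | cacbaac => cabaac => cabaa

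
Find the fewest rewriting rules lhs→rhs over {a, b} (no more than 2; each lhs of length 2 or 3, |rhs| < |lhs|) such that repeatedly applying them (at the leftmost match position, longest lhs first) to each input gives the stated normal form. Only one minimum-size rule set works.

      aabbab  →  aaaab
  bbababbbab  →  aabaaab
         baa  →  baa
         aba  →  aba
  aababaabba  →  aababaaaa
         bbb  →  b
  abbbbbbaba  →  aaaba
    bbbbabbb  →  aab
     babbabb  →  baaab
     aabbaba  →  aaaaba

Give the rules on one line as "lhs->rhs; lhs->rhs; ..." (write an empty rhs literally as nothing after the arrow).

bb->b; bba->aa

  | aabbab => aaaab
  | bbababbbab => aababbbab => aababbab => aabaaab
  | baa
  | aba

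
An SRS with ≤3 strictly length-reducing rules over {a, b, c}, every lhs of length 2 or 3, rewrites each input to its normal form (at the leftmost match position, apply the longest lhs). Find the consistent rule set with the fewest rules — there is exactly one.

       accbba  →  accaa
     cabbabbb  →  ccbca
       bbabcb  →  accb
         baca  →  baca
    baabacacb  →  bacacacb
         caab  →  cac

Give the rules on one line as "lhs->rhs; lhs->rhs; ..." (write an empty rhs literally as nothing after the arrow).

ab->c; bb->a

  | accbba => accaa
  | cabbabbb => ccbabbb => ccbcbb => ccbca
  | bbabcb => aabcb => accb
  | baca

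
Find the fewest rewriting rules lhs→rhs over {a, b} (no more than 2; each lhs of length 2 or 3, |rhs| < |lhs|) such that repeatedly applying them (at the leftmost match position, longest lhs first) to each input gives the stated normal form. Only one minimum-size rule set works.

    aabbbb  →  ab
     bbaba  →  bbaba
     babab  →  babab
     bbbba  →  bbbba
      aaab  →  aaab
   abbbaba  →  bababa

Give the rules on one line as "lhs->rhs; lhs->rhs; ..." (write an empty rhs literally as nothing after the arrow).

  | aabbbb => ababb => abba => baa => ab
  | bbaba
  | babab
  | bbbba

abb->ba; baa->ab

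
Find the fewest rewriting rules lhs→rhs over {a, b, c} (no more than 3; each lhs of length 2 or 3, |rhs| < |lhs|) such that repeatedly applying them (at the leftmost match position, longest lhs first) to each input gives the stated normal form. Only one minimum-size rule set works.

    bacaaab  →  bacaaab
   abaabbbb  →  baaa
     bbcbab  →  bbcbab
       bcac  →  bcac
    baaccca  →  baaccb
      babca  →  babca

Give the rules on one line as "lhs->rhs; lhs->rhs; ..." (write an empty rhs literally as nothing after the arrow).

  | bacaaab
  | abaabbbb => abababb => ababba => abbaa => baaa
  | bbcbab
  | bcac

abb->ba; cca->cb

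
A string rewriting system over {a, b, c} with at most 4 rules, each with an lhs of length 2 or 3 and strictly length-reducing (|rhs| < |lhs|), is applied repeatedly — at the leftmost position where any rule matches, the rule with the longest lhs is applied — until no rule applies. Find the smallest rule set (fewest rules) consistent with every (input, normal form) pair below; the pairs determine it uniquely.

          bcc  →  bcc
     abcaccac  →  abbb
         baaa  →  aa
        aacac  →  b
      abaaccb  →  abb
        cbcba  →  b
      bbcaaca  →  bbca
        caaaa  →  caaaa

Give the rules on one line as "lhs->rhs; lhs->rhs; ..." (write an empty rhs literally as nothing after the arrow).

ac->b; ba->; cb->b

  | bcc
  | abcaccac => abcbcac => abbcac => abbcb => abbb
  | baaa => aa
  | aacac => abac => ac => b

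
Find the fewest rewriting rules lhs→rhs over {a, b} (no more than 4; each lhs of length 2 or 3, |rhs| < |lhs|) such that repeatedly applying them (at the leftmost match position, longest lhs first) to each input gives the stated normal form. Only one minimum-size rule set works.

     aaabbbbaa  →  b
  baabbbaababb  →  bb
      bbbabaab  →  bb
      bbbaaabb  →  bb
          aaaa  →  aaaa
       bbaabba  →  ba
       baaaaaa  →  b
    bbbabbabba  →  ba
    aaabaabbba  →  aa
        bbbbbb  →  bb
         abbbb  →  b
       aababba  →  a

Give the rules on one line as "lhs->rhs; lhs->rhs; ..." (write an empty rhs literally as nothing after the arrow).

ab->; baa->b; bba->ba; bbb->b

  | aaabbbbaa => aabbbaa => abbaa => baa => b
  | baabbbaababb => bbbbaababb => bbaababb => baababb => bbabb => babb => bb
  | bbbabaab => babaab => baab => bb
  | bbbaaabb => baaabb => babb => bb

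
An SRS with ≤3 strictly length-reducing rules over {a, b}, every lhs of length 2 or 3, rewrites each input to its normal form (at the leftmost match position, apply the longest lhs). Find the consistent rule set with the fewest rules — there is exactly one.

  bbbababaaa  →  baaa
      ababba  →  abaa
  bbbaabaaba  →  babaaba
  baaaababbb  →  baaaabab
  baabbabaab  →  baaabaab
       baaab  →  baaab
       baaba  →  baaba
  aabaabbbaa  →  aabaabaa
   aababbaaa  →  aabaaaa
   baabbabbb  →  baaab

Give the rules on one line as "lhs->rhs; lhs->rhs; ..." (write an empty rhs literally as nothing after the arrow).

  | bbbababaaa => bbabaaa => baaa
  | ababba => abaa
  | bbbaabaaba => babaaba
  | baaaababbb => baaaabab

abb->a; bba->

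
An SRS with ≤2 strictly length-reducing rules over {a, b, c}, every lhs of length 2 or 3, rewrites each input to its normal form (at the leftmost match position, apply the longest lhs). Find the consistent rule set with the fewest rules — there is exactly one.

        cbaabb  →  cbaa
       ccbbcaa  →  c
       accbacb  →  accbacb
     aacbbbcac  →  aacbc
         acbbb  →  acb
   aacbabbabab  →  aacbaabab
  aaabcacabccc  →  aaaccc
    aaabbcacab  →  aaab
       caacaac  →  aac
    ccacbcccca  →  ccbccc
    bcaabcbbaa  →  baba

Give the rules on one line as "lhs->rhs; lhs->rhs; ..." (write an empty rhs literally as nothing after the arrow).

  | cbaabb => cbaa
  | ccbbcaa => cccaa => cca => c
  | accbacb
  | aacbbbcac => aacbcac => aacbc

bb->; ca->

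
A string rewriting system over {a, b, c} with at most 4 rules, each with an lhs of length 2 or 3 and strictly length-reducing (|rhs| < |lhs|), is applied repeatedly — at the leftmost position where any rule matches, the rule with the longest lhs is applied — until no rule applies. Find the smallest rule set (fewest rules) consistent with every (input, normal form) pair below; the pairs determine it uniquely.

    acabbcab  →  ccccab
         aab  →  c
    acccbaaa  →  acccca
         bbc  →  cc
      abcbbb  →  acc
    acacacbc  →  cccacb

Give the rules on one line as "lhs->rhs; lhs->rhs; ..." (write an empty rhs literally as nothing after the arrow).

aa->b; aca->cc; bb->c; bc->b

  | acabbcab => ccbbcab => ccccab
  | aab => bb => c
  | acccbaaa => acccbba => acccca
  | bbc => cc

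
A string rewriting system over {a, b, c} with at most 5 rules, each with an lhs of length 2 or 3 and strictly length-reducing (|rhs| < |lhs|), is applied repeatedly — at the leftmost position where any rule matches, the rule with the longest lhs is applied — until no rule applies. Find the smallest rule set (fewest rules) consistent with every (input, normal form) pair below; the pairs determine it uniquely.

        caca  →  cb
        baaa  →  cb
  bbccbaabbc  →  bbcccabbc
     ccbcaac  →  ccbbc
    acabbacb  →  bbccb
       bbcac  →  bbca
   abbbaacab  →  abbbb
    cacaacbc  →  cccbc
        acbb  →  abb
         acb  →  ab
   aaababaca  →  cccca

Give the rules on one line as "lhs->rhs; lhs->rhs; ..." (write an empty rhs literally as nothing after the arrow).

  | caca => caa => cb
  | baaa => caa => cb
  | bbccbaabbc => bbcccabbc
  | ccbcaac => ccbcbc => ccbbc

aa->b; ac->a; ba->c; bcb->bb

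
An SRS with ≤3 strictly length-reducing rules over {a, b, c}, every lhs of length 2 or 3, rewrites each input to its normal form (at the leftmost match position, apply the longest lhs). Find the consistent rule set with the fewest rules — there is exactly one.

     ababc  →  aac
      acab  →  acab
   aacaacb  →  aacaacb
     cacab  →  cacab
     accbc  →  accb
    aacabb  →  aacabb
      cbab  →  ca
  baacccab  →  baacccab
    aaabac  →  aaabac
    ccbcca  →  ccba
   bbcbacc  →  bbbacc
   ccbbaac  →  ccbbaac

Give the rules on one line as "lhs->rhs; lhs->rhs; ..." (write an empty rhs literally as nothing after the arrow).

bab->a; bc->b

  | ababc => aac
  | acab
  | aacaacb
  | cacab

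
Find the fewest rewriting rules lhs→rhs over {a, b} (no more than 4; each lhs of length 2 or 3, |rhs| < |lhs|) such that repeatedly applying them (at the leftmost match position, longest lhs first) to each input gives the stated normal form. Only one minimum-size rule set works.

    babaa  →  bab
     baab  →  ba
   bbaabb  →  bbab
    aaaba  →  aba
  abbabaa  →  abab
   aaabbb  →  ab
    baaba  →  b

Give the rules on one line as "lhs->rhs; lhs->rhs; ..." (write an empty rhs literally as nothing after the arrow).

aa->; aab->a; abb->ab

  | babaa => bab
  | baab => ba
  | bbaabb => bbab
  | aaaba => aba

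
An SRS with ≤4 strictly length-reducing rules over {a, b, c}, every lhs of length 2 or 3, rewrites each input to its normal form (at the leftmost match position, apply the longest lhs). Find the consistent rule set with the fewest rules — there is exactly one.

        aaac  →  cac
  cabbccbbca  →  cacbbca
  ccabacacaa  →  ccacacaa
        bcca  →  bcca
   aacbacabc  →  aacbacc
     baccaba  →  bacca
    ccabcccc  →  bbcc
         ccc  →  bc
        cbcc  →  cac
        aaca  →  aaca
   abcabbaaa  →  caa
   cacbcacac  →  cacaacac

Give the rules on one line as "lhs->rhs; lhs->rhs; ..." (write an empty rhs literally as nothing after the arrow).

  | aaac => cac
  | cabbccbbca => cbccbbca => cacbbca
  | ccabacacaa => ccacacaa
  | bcca

aaa->ca; ab->; cbc->ca; ccc->bc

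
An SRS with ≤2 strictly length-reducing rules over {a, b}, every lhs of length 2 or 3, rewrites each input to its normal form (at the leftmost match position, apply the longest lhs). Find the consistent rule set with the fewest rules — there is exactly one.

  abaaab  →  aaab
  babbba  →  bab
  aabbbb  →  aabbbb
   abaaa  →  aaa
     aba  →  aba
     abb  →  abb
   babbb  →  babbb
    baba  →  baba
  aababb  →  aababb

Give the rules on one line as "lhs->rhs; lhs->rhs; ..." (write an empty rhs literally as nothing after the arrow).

  | abaaab => aaab
  | babbba => bab
  | aabbbb
  | abaaa => aaa

baa->a; bba->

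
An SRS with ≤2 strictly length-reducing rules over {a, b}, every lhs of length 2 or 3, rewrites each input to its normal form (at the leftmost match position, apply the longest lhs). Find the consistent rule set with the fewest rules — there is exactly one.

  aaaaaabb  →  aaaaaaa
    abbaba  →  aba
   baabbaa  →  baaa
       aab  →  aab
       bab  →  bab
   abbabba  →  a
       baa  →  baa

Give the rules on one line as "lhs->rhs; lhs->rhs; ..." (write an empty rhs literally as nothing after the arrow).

  | aaaaaabb => aaaaaaa
  | abbaba => aba
  | baabbaa => baaa
  | aab

bb->a; bba->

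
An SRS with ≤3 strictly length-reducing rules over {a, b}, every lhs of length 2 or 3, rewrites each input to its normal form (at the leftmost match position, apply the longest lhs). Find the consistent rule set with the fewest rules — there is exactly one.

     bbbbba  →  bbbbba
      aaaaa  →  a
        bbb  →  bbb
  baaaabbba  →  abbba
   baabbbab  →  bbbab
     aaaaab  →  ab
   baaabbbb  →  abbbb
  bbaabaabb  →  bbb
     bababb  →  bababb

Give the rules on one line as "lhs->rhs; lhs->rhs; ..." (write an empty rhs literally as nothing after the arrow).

  | bbbbba
  | aaaaa => aaaa => aaa => aa => a
  | bbb
  | baaaabbba => aabbba => abbba

aa->a; baa->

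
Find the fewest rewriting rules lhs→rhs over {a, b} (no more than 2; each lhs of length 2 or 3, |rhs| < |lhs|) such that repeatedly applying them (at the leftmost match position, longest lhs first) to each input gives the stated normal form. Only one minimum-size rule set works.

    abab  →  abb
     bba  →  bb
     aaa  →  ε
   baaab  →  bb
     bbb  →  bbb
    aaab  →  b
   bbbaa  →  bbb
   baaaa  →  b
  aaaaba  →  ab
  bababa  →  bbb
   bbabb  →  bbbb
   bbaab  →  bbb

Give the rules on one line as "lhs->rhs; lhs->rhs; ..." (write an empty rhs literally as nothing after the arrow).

  | abab => abb
  | bba => bb
  | aaa => ε
  | baaab => baab => bab => bb

aaa->; ba->b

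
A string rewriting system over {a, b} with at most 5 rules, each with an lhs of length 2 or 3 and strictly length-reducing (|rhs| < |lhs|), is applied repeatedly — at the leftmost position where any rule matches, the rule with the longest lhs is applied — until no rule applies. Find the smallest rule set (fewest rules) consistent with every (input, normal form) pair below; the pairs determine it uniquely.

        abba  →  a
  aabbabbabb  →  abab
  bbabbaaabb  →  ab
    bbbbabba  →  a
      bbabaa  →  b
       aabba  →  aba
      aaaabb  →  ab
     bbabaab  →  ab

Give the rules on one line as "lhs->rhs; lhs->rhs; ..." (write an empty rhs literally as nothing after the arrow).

  | abba => a
  | aabbabbabb => bbbabbabb => ababbabb => ababb => abab
  | bbabbaaabb => bbaaabb => aabb => bbb => ab
  | bbbbabba => abbabba => abba => a

aa->b; bb->b; bba->; bbb->ab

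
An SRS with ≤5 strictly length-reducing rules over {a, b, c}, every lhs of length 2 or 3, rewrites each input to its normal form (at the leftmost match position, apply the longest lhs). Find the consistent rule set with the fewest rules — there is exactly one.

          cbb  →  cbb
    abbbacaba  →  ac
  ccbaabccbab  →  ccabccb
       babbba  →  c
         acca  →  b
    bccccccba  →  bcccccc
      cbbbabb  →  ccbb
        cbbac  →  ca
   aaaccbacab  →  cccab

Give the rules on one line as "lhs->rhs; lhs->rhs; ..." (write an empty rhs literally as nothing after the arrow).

  | cbb
  | abbbacaba => abaccaba => accaba => aaba => bba => ac
  | ccbaabccbab => ccabccbab => ccabccb
  | babbba => bbba => bac => c

aa->b; acc->a; ba->; bba->ac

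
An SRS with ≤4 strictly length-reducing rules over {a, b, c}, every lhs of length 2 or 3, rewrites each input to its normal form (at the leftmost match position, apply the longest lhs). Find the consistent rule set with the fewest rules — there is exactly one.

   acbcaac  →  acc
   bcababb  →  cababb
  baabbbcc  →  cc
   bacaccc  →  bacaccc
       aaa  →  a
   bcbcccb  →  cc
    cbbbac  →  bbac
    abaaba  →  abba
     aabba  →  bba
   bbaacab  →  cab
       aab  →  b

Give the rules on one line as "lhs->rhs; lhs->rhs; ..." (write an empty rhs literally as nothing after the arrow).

aa->; bc->c; cb->

  | acbcaac => acaac => acc
  | bcababb => cababb
  | baabbbcc => bbbbcc => bbbcc => bbcc => bcc => cc
  | bacaccc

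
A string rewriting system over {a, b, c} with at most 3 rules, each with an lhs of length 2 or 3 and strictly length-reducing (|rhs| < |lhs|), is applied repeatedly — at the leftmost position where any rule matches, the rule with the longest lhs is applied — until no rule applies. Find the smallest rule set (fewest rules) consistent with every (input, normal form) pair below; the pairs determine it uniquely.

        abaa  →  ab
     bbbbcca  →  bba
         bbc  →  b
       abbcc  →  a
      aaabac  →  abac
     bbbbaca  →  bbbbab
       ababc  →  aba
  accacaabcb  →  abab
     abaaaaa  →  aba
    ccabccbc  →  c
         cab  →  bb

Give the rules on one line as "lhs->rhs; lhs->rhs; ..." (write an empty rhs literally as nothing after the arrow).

  | abaa => ab
  | bbbbcca => bbbca => bba
  | bbc => b
  | abbcc => abc => a

aa->; bc->; ca->b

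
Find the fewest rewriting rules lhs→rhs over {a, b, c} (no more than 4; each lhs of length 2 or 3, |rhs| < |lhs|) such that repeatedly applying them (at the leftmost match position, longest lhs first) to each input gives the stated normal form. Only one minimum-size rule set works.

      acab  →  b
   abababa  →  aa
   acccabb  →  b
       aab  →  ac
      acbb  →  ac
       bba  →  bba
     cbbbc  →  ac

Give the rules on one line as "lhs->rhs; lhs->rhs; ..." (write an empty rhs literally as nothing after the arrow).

  | acab => b
  | abababa => cababa => ccaba => cba => aa
  | acccabb => accbb => acab => b
  | aab => ac

ab->c; aca->; cb->a; cca->c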